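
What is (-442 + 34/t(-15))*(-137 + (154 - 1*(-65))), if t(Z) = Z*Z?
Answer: -8152112/225 ≈ -36232.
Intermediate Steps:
t(Z) = Z²
(-442 + 34/t(-15))*(-137 + (154 - 1*(-65))) = (-442 + 34/((-15)²))*(-137 + (154 - 1*(-65))) = (-442 + 34/225)*(-137 + (154 + 65)) = (-442 + 34*(1/225))*(-137 + 219) = (-442 + 34/225)*82 = -99416/225*82 = -8152112/225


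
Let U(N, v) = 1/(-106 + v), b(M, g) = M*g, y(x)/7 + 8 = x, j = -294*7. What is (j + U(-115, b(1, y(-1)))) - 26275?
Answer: -4788278/169 ≈ -28333.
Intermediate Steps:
j = -2058
y(x) = -56 + 7*x
(j + U(-115, b(1, y(-1)))) - 26275 = (-2058 + 1/(-106 + 1*(-56 + 7*(-1)))) - 26275 = (-2058 + 1/(-106 + 1*(-56 - 7))) - 26275 = (-2058 + 1/(-106 + 1*(-63))) - 26275 = (-2058 + 1/(-106 - 63)) - 26275 = (-2058 + 1/(-169)) - 26275 = (-2058 - 1/169) - 26275 = -347803/169 - 26275 = -4788278/169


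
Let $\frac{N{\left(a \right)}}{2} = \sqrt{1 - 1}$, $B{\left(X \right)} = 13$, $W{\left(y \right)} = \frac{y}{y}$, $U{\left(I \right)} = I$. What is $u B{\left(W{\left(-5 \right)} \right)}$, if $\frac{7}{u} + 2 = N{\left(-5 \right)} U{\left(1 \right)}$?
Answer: $- \frac{91}{2} \approx -45.5$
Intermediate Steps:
$W{\left(y \right)} = 1$
$N{\left(a \right)} = 0$ ($N{\left(a \right)} = 2 \sqrt{1 - 1} = 2 \sqrt{0} = 2 \cdot 0 = 0$)
$u = - \frac{7}{2}$ ($u = \frac{7}{-2 + 0 \cdot 1} = \frac{7}{-2 + 0} = \frac{7}{-2} = 7 \left(- \frac{1}{2}\right) = - \frac{7}{2} \approx -3.5$)
$u B{\left(W{\left(-5 \right)} \right)} = \left(- \frac{7}{2}\right) 13 = - \frac{91}{2}$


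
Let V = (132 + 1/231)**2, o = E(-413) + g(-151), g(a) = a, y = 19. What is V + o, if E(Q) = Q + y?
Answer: 900741304/53361 ≈ 16880.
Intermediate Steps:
E(Q) = 19 + Q (E(Q) = Q + 19 = 19 + Q)
o = -545 (o = (19 - 413) - 151 = -394 - 151 = -545)
V = 929823049/53361 (V = (132 + 1/231)**2 = (30493/231)**2 = 929823049/53361 ≈ 17425.)
V + o = 929823049/53361 - 545 = 900741304/53361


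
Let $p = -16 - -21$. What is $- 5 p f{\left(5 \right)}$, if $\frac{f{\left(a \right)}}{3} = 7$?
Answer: $-525$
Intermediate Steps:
$f{\left(a \right)} = 21$ ($f{\left(a \right)} = 3 \cdot 7 = 21$)
$p = 5$ ($p = -16 + 21 = 5$)
$- 5 p f{\left(5 \right)} = \left(-5\right) 5 \cdot 21 = \left(-25\right) 21 = -525$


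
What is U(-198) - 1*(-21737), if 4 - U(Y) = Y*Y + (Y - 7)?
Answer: -17258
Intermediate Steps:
U(Y) = 11 - Y - Y² (U(Y) = 4 - (Y*Y + (Y - 7)) = 4 - (Y² + (-7 + Y)) = 4 - (-7 + Y + Y²) = 4 + (7 - Y - Y²) = 11 - Y - Y²)
U(-198) - 1*(-21737) = (11 - 1*(-198) - 1*(-198)²) - 1*(-21737) = (11 + 198 - 1*39204) + 21737 = (11 + 198 - 39204) + 21737 = -38995 + 21737 = -17258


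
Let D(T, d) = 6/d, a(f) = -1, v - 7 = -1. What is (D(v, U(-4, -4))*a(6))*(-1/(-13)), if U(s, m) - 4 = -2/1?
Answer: -3/13 ≈ -0.23077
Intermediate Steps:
v = 6 (v = 7 - 1 = 6)
U(s, m) = 2 (U(s, m) = 4 - 2/1 = 4 - 2*1 = 4 - 2 = 2)
(D(v, U(-4, -4))*a(6))*(-1/(-13)) = ((6/2)*(-1))*(-1/(-13)) = ((6*(1/2))*(-1))*(-1*(-1/13)) = (3*(-1))*(1/13) = -3*1/13 = -3/13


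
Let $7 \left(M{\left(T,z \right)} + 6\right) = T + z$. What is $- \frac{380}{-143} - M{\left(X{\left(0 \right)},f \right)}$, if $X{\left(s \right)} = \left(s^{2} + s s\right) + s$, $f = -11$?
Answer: $\frac{10239}{1001} \approx 10.229$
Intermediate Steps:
$X{\left(s \right)} = s + 2 s^{2}$ ($X{\left(s \right)} = \left(s^{2} + s^{2}\right) + s = 2 s^{2} + s = s + 2 s^{2}$)
$M{\left(T,z \right)} = -6 + \frac{T}{7} + \frac{z}{7}$ ($M{\left(T,z \right)} = -6 + \frac{T + z}{7} = -6 + \left(\frac{T}{7} + \frac{z}{7}\right) = -6 + \frac{T}{7} + \frac{z}{7}$)
$- \frac{380}{-143} - M{\left(X{\left(0 \right)},f \right)} = - \frac{380}{-143} - \left(-6 + \frac{0 \left(1 + 2 \cdot 0\right)}{7} + \frac{1}{7} \left(-11\right)\right) = \left(-380\right) \left(- \frac{1}{143}\right) - \left(-6 + \frac{0 \left(1 + 0\right)}{7} - \frac{11}{7}\right) = \frac{380}{143} - \left(-6 + \frac{0 \cdot 1}{7} - \frac{11}{7}\right) = \frac{380}{143} - \left(-6 + \frac{1}{7} \cdot 0 - \frac{11}{7}\right) = \frac{380}{143} - \left(-6 + 0 - \frac{11}{7}\right) = \frac{380}{143} - - \frac{53}{7} = \frac{380}{143} + \frac{53}{7} = \frac{10239}{1001}$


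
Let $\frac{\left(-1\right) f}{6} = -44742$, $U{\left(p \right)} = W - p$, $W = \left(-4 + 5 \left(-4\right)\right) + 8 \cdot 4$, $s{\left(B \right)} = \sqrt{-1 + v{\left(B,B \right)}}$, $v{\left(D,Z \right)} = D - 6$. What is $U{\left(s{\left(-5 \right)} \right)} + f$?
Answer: $268460 - 2 i \sqrt{3} \approx 2.6846 \cdot 10^{5} - 3.4641 i$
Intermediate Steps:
$v{\left(D,Z \right)} = -6 + D$ ($v{\left(D,Z \right)} = D - 6 = -6 + D$)
$s{\left(B \right)} = \sqrt{-7 + B}$ ($s{\left(B \right)} = \sqrt{-1 + \left(-6 + B\right)} = \sqrt{-7 + B}$)
$W = 8$ ($W = \left(-4 - 20\right) + 32 = -24 + 32 = 8$)
$U{\left(p \right)} = 8 - p$
$f = 268452$ ($f = \left(-6\right) \left(-44742\right) = 268452$)
$U{\left(s{\left(-5 \right)} \right)} + f = \left(8 - \sqrt{-7 - 5}\right) + 268452 = \left(8 - \sqrt{-12}\right) + 268452 = \left(8 - 2 i \sqrt{3}\right) + 268452 = 268460 - 2 i \sqrt{3}$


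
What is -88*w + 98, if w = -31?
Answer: 2826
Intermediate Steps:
-88*w + 98 = -88*(-31) + 98 = 2728 + 98 = 2826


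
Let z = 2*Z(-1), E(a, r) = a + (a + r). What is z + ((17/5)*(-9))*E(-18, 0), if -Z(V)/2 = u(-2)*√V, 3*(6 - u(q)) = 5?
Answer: 5508/5 - 52*I/3 ≈ 1101.6 - 17.333*I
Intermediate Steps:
u(q) = 13/3 (u(q) = 6 - ⅓*5 = 6 - 5/3 = 13/3)
E(a, r) = r + 2*a
Z(V) = -26*√V/3
z = -52*I/3 (z = 2*(-26*I/3) = -52*I/3 ≈ -17.333*I)
z + ((17/5)*(-9))*E(-18, 0) = -52*I/3 + ((17/5)*(-9))*(0 + 2*(-18)) = -52*I/3 + ((17*(⅕))*(-9))*(0 - 36) = -52*I/3 + ((17/5)*(-9))*(-36) = -52*I/3 - 153/5*(-36) = -52*I/3 + 5508/5 = 5508/5 - 52*I/3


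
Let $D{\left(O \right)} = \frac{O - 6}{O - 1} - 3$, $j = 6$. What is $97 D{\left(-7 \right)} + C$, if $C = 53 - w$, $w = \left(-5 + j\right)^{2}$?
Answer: $- \frac{651}{8} \approx -81.375$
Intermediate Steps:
$w = 1$ ($w = \left(-5 + 6\right)^{2} = 1^{2} = 1$)
$D{\left(O \right)} = -3 + \frac{-6 + O}{-1 + O}$ ($D{\left(O \right)} = \frac{-6 + O}{-1 + O} - 3 = -3 + \frac{-6 + O}{-1 + O}$)
$C = 52$ ($C = 53 - 1 = 52$)
$97 D{\left(-7 \right)} + C = 97 \frac{-3 - -14}{-1 - 7} + 52 = 97 \frac{-3 + 14}{-8} + 52 = 97 \left(\left(- \frac{1}{8}\right) 11\right) + 52 = 97 \left(- \frac{11}{8}\right) + 52 = - \frac{1067}{8} + 52 = - \frac{651}{8}$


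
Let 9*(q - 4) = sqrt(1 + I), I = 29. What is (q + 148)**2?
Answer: (1368 + sqrt(30))**2/81 ≈ 23289.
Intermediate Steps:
q = 4 + sqrt(30)/9 (q = 4 + sqrt(1 + 29)/9 = 4 + sqrt(30)/9 ≈ 4.6086)
(q + 148)**2 = ((4 + sqrt(30)/9) + 148)**2 = (152 + sqrt(30)/9)**2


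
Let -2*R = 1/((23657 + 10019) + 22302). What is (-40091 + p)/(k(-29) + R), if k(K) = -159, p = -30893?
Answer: 418267616/936895 ≈ 446.44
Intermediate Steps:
R = -1/111956 (R = -1/(2*((23657 + 10019) + 22302)) = -1/(2*(33676 + 22302)) = -½/55978 = -½*1/55978 = -1/111956 ≈ -8.9321e-6)
(-40091 + p)/(k(-29) + R) = (-40091 - 30893)/(-159 - 1/111956) = -70984/(-17801005/111956) = -70984*(-111956/17801005) = 418267616/936895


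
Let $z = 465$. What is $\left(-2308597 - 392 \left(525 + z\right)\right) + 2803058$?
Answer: $106381$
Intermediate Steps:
$\left(-2308597 - 392 \left(525 + z\right)\right) + 2803058 = \left(-2308597 - 392 \left(525 + 465\right)\right) + 2803058 = \left(-2308597 - 388080\right) + 2803058 = -2696677 + 2803058 = 106381$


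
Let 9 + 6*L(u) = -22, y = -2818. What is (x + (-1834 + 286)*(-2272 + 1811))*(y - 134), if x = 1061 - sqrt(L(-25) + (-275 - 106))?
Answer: -2109761928 + 492*I*sqrt(13902) ≈ -2.1098e+9 + 58010.0*I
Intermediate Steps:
L(u) = -31/6 (L(u) = -3/2 + (1/6)*(-22) = -3/2 - 11/3 = -31/6)
x = 1061 - I*sqrt(13902)/6 (x = 1061 - sqrt(-31/6 + (-275 - 106)) = 1061 - sqrt(-31/6 - 381) = 1061 - sqrt(-2317/6) = 1061 - I*sqrt(13902)/6 ≈ 1061.0 - 19.651*I)
(x + (-1834 + 286)*(-2272 + 1811))*(y - 134) = ((1061 - I*sqrt(13902)/6) + (-1834 + 286)*(-2272 + 1811))*(-2818 - 134) = ((1061 - I*sqrt(13902)/6) - 1548*(-461))*(-2952) = ((1061 - I*sqrt(13902)/6) + 713628)*(-2952) = (714689 - I*sqrt(13902)/6)*(-2952) = -2109761928 + 492*I*sqrt(13902)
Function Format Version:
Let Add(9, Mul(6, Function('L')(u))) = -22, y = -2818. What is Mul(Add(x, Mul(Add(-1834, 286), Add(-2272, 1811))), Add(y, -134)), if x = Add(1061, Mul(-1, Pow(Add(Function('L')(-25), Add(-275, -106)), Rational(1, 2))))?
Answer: Add(-2109761928, Mul(492, I, Pow(13902, Rational(1, 2)))) ≈ Add(-2.1098e+9, Mul(58010., I))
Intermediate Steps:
Function('L')(u) = Rational(-31, 6) (Function('L')(u) = Add(Rational(-3, 2), Mul(Rational(1, 6), -22)) = Add(Rational(-3, 2), Rational(-11, 3)) = Rational(-31, 6))
x = Add(1061, Mul(Rational(-1, 6), I, Pow(13902, Rational(1, 2)))) (x = Add(1061, Mul(-1, Pow(Add(Rational(-31, 6), Add(-275, -106)), Rational(1, 2)))) = Add(1061, Mul(-1, Pow(Add(Rational(-31, 6), -381), Rational(1, 2)))) = Add(1061, Mul(-1, Pow(Rational(-2317, 6), Rational(1, 2)))) = Add(1061, Mul(-1, Mul(Rational(1, 6), I, Pow(13902, Rational(1, 2))))) = Add(1061, Mul(Rational(-1, 6), I, Pow(13902, Rational(1, 2)))) ≈ Add(1061.0, Mul(-19.651, I)))
Mul(Add(x, Mul(Add(-1834, 286), Add(-2272, 1811))), Add(y, -134)) = Mul(Add(Add(1061, Mul(Rational(-1, 6), I, Pow(13902, Rational(1, 2)))), Mul(Add(-1834, 286), Add(-2272, 1811))), Add(-2818, -134)) = Mul(Add(Add(1061, Mul(Rational(-1, 6), I, Pow(13902, Rational(1, 2)))), Mul(-1548, -461)), -2952) = Mul(Add(Add(1061, Mul(Rational(-1, 6), I, Pow(13902, Rational(1, 2)))), 713628), -2952) = Mul(Add(714689, Mul(Rational(-1, 6), I, Pow(13902, Rational(1, 2)))), -2952) = Add(-2109761928, Mul(492, I, Pow(13902, Rational(1, 2))))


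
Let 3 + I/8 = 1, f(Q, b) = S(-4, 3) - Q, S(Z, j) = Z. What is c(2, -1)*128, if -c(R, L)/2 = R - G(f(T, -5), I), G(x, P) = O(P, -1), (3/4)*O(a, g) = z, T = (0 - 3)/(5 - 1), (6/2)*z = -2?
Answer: -6656/9 ≈ -739.56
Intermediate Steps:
z = -2/3 (z = (1/3)*(-2) = -2/3 ≈ -0.66667)
T = -3/4 ≈ -0.75000
f(Q, b) = -4 - Q
I = -16 (I = -24 + 8*1 = -24 + 8 = -16)
O(a, g) = -8/9 (O(a, g) = (4/3)*(-2/3) = -8/9)
G(x, P) = -8/9
c(R, L) = -16/9 - 2*R (c(R, L) = -2*(R - 1*(-8/9)) = -2*(R + 8/9) = -2*(8/9 + R) = -16/9 - 2*R)
c(2, -1)*128 = (-16/9 - 2*2)*128 = (-16/9 - 4)*128 = -52/9*128 = -6656/9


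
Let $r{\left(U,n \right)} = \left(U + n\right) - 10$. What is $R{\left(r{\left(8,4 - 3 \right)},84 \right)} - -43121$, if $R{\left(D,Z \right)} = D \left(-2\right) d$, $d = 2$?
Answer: $43125$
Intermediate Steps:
$r{\left(U,n \right)} = -10 + U + n$
$R{\left(D,Z \right)} = - 4 D$ ($R{\left(D,Z \right)} = D \left(-2\right) 2 = - 2 D 2 = - 4 D$)
$R{\left(r{\left(8,4 - 3 \right)},84 \right)} - -43121 = - 4 \left(-10 + 8 + \left(4 - 3\right)\right) - -43121 = - 4 \left(-10 + 8 + 1\right) + 43121 = \left(-4\right) \left(-1\right) + 43121 = 4 + 43121 = 43125$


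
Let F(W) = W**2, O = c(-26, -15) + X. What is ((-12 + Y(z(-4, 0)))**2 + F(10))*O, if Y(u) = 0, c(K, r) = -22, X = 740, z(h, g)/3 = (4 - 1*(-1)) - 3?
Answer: 175192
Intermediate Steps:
z(h, g) = 6 (z(h, g) = 3*((4 - 1*(-1)) - 3) = 3*((4 + 1) - 3) = 3*(5 - 3) = 3*2 = 6)
O = 718 (O = -22 + 740 = 718)
((-12 + Y(z(-4, 0)))**2 + F(10))*O = ((-12 + 0)**2 + 10**2)*718 = ((-12)**2 + 100)*718 = (144 + 100)*718 = 244*718 = 175192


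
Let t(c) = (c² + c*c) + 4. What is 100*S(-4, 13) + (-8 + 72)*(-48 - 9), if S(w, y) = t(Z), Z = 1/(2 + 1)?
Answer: -29032/9 ≈ -3225.8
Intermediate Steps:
Z = ⅓ (Z = 1/3 = ⅓ ≈ 0.33333)
t(c) = 4 + 2*c² (t(c) = (c² + c²) + 4 = 2*c² + 4 = 4 + 2*c²)
S(w, y) = 38/9 (S(w, y) = 4 + 2*(⅓)² = 4 + 2*(⅑) = 4 + 2/9 = 38/9)
100*S(-4, 13) + (-8 + 72)*(-48 - 9) = 100*(38/9) + (-8 + 72)*(-48 - 9) = 3800/9 + 64*(-57) = 3800/9 - 3648 = -29032/9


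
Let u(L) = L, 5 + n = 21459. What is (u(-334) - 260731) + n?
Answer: -239611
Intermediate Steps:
n = 21454 (n = -5 + 21459 = 21454)
(u(-334) - 260731) + n = (-334 - 260731) + 21454 = -261065 + 21454 = -239611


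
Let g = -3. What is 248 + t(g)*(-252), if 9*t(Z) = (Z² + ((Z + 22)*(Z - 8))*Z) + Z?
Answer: -17476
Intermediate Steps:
t(Z) = Z/9 + Z²/9 + Z*(-8 + Z)*(22 + Z)/9 (t(Z) = ((Z² + ((Z + 22)*(Z - 8))*Z) + Z)/9 = ((Z² + ((22 + Z)*(-8 + Z))*Z) + Z)/9 = ((Z² + ((-8 + Z)*(22 + Z))*Z) + Z)/9 = ((Z² + Z*(-8 + Z)*(22 + Z)) + Z)/9 = (Z + Z² + Z*(-8 + Z)*(22 + Z))/9 = Z/9 + Z²/9 + Z*(-8 + Z)*(22 + Z)/9)
248 + t(g)*(-252) = 248 + ((⅑)*(-3)*(-175 + (-3)² + 15*(-3)))*(-252) = 248 + ((⅑)*(-3)*(-175 + 9 - 45))*(-252) = 248 + ((⅑)*(-3)*(-211))*(-252) = 248 + (211/3)*(-252) = 248 - 17724 = -17476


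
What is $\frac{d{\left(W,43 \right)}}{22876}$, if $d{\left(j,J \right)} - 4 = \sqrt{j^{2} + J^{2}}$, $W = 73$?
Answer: $\frac{1}{5719} + \frac{\sqrt{7178}}{22876} \approx 0.0038784$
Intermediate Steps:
$d{\left(j,J \right)} = 4 + \sqrt{J^{2} + j^{2}}$ ($d{\left(j,J \right)} = 4 + \sqrt{j^{2} + J^{2}} = 4 + \sqrt{J^{2} + j^{2}}$)
$\frac{d{\left(W,43 \right)}}{22876} = \frac{4 + \sqrt{43^{2} + 73^{2}}}{22876} = \left(4 + \sqrt{1849 + 5329}\right) \frac{1}{22876} = \left(4 + \sqrt{7178}\right) \frac{1}{22876} = \frac{1}{5719} + \frac{\sqrt{7178}}{22876}$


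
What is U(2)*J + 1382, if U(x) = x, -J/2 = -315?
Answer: 2642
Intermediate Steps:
J = 630 (J = -2*(-315) = 630)
U(2)*J + 1382 = 2*630 + 1382 = 1260 + 1382 = 2642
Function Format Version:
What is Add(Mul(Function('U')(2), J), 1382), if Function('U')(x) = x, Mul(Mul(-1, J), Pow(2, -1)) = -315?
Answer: 2642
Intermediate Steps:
J = 630 (J = Mul(-2, -315) = 630)
Add(Mul(Function('U')(2), J), 1382) = Add(Mul(2, 630), 1382) = Add(1260, 1382) = 2642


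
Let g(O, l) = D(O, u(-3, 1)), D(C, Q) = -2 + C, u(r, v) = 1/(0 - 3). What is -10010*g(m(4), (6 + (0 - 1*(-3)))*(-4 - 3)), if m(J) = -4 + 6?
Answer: 0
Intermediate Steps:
u(r, v) = -1/3 (u(r, v) = 1/(-3) = -1/3)
m(J) = 2
g(O, l) = -2 + O
-10010*g(m(4), (6 + (0 - 1*(-3)))*(-4 - 3)) = -10010*(-2 + 2) = -10010*0 = 0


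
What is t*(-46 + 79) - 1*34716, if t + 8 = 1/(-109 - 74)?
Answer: -2133791/61 ≈ -34980.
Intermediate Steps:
t = -1465/183 (t = -8 + 1/(-109 - 74) = -8 + 1/(-183) = -8 - 1/183 = -1465/183 ≈ -8.0055)
t*(-46 + 79) - 1*34716 = -1465*(-46 + 79)/183 - 1*34716 = -1465/183*33 - 34716 = -16115/61 - 34716 = -2133791/61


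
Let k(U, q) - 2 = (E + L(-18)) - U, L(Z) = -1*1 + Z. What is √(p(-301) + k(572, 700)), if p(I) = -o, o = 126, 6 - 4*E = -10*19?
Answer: 3*I*√74 ≈ 25.807*I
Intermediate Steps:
E = 49 (E = 3/2 - (-5)*19/2 = 3/2 - ¼*(-190) = 3/2 + 95/2 = 49)
L(Z) = -1 + Z
p(I) = -126 (p(I) = -1*126 = -126)
k(U, q) = 32 - U (k(U, q) = 2 + ((49 + (-1 - 18)) - U) = 2 + ((49 - 19) - U) = 2 + (30 - U) = 32 - U)
√(p(-301) + k(572, 700)) = √(-126 + (32 - 1*572)) = √(-126 + (32 - 572)) = √(-126 - 540) = √(-666) = 3*I*√74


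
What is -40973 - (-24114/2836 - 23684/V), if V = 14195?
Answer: -824520707203/20128510 ≈ -40963.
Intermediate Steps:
-40973 - (-24114/2836 - 23684/V) = -40973 - (-24114/2836 - 23684/14195) = -40973 - (-24114*1/2836 - 23684*1/14195) = -40973 - (-12057/1418 - 23684/14195) = -40973 - 1*(-204733027/20128510) = -40973 + 204733027/20128510 = -824520707203/20128510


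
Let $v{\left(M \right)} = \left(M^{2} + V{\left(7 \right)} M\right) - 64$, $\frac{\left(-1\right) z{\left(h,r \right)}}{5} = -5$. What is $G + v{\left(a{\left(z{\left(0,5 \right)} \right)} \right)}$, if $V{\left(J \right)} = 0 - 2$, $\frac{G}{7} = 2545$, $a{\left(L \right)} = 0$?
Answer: $17751$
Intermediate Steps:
$z{\left(h,r \right)} = 25$ ($z{\left(h,r \right)} = \left(-5\right) \left(-5\right) = 25$)
$G = 17815$ ($G = 7 \cdot 2545 = 17815$)
$V{\left(J \right)} = -2$ ($V{\left(J \right)} = 0 - 2 = -2$)
$v{\left(M \right)} = -64 + M^{2} - 2 M$ ($v{\left(M \right)} = \left(M^{2} - 2 M\right) - 64 = -64 + M^{2} - 2 M$)
$G + v{\left(a{\left(z{\left(0,5 \right)} \right)} \right)} = 17815 - \left(64 - 0^{2}\right) = 17815 + \left(-64 + 0 + 0\right) = 17815 - 64 = 17751$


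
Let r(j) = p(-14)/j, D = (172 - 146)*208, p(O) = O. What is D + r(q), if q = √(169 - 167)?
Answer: 5408 - 7*√2 ≈ 5398.1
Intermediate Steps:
q = √2 ≈ 1.4142
D = 5408 (D = 26*208 = 5408)
r(j) = -14/j
D + r(q) = 5408 - 14*√2/2 = 5408 - 7*√2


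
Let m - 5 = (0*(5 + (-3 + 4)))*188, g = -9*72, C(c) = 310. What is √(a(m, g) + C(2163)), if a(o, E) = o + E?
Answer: 3*I*√37 ≈ 18.248*I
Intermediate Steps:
g = -648
m = 5 (m = 5 + (0*(5 + (-3 + 4)))*188 = 5 + (0*(5 + 1))*188 = 5 + (0*6)*188 = 5 + 0*188 = 5 + 0 = 5)
a(o, E) = E + o
√(a(m, g) + C(2163)) = √((-648 + 5) + 310) = √(-643 + 310) = √(-333) = 3*I*√37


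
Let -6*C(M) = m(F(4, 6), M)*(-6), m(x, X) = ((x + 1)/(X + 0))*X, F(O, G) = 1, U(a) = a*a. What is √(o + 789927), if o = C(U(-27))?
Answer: 49*√329 ≈ 888.78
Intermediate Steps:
U(a) = a²
m(x, X) = 1 + x (m(x, X) = ((1 + x)/X)*X = 1 + x)
C(M) = 2 (C(M) = -(1 + 1)*(-6)/6 = -(-6)/3 = -⅙*(-12) = 2)
o = 2
√(o + 789927) = √(2 + 789927) = √789929 = 49*√329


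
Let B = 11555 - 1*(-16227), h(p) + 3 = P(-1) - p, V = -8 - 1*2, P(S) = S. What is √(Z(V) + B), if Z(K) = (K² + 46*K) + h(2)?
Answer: 2*√6854 ≈ 165.58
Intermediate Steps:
V = -10 (V = -8 - 2 = -10)
h(p) = -4 - p (h(p) = -3 + (-1 - p) = -4 - p)
B = 27782 (B = 11555 + 16227 = 27782)
Z(K) = -6 + K² + 46*K (Z(K) = (K² + 46*K) + (-4 - 1*2) = (K² + 46*K) + (-4 - 2) = (K² + 46*K) - 6 = -6 + K² + 46*K)
√(Z(V) + B) = √((-6 + (-10)² + 46*(-10)) + 27782) = √((-6 + 100 - 460) + 27782) = √(-366 + 27782) = √27416 = 2*√6854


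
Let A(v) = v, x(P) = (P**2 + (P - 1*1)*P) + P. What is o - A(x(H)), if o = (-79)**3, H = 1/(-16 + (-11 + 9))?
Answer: -79872319/162 ≈ -4.9304e+5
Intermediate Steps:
H = -1/18 (H = 1/(-16 - 2) = 1/(-18) = -1/18 ≈ -0.055556)
o = -493039
x(P) = P + P**2 + P*(-1 + P) (x(P) = (P**2 + (P - 1)*P) + P = (P**2 + (-1 + P)*P) + P = (P**2 + P*(-1 + P)) + P = P + P**2 + P*(-1 + P))
o - A(x(H)) = -493039 - 2*(-1/18)**2 = -493039 - 2/324 = -493039 - 1*1/162 = -493039 - 1/162 = -79872319/162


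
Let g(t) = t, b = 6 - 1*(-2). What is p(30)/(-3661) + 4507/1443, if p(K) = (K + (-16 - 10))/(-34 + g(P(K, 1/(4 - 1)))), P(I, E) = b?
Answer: 16500349/5282823 ≈ 3.1234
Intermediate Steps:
b = 8 (b = 6 + 2 = 8)
P(I, E) = 8
p(K) = 1 - K/26 (p(K) = (K + (-16 - 10))/(-34 + 8) = (K - 26)/(-26) = (-26 + K)*(-1/26) = 1 - K/26)
p(30)/(-3661) + 4507/1443 = (1 - 1/26*30)/(-3661) + 4507/1443 = (1 - 15/13)*(-1/3661) + 4507*(1/1443) = -2/13*(-1/3661) + 4507/1443 = 2/47593 + 4507/1443 = 16500349/5282823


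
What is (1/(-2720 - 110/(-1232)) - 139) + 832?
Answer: 105554239/152315 ≈ 693.00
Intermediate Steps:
(1/(-2720 - 110/(-1232)) - 139) + 832 = (1/(-2720 - 110*(-1/1232)) - 139) + 832 = (1/(-2720 + 5/56) - 139) + 832 = (1/(-152315/56) - 139) + 832 = (-56/152315 - 139) + 832 = -21171841/152315 + 832 = 105554239/152315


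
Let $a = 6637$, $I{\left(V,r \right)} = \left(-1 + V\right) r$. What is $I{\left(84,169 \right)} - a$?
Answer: $7390$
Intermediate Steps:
$I{\left(V,r \right)} = r \left(-1 + V\right)$
$I{\left(84,169 \right)} - a = 169 \left(-1 + 84\right) - 6637 = 169 \cdot 83 - 6637 = 14027 - 6637 = 7390$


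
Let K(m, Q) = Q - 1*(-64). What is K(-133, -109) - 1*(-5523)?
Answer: 5478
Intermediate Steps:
K(m, Q) = 64 + Q (K(m, Q) = Q + 64 = 64 + Q)
K(-133, -109) - 1*(-5523) = (64 - 109) - 1*(-5523) = -45 + 5523 = 5478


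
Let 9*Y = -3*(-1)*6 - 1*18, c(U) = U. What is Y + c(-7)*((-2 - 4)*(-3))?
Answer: -126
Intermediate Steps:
Y = 0 (Y = (-3*(-1)*6 - 1*18)/9 = (3*6 - 18)/9 = (18 - 18)/9 = (⅑)*0 = 0)
Y + c(-7)*((-2 - 4)*(-3)) = 0 - 7*(-2 - 4)*(-3) = 0 - (-42)*(-3) = 0 - 7*18 = 0 - 126 = -126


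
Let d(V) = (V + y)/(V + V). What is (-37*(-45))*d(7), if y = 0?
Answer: 1665/2 ≈ 832.50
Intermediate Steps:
d(V) = 1/2 (d(V) = (V + 0)/(V + V) = V/((2*V)) = V*(1/(2*V)) = 1/2)
(-37*(-45))*d(7) = -37*(-45)*(1/2) = 1665*(1/2) = 1665/2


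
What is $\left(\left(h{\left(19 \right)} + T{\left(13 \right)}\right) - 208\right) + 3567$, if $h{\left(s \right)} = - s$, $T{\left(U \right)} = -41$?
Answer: $3299$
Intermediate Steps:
$\left(\left(h{\left(19 \right)} + T{\left(13 \right)}\right) - 208\right) + 3567 = \left(\left(\left(-1\right) 19 - 41\right) - 208\right) + 3567 = \left(\left(-19 - 41\right) - 208\right) + 3567 = \left(-60 - 208\right) + 3567 = -268 + 3567 = 3299$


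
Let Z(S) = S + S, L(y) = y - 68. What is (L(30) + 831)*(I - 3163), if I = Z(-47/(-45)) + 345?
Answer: -100485788/45 ≈ -2.2330e+6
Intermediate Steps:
L(y) = -68 + y
Z(S) = 2*S
I = 15619/45 (I = 2*(-47/(-45)) + 345 = 2*(-47*(-1/45)) + 345 = 2*(47/45) + 345 = 94/45 + 345 = 15619/45 ≈ 347.09)
(L(30) + 831)*(I - 3163) = ((-68 + 30) + 831)*(15619/45 - 3163) = (-38 + 831)*(-126716/45) = 793*(-126716/45) = -100485788/45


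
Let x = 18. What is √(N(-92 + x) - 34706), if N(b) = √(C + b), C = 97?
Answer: √(-34706 + √23) ≈ 186.28*I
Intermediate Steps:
N(b) = √(97 + b)
√(N(-92 + x) - 34706) = √(√(97 + (-92 + 18)) - 34706) = √(√(97 - 74) - 34706) = √(√23 - 34706) = √(-34706 + √23)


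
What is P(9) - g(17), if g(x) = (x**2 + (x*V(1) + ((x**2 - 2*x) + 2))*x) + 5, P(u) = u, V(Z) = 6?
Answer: -6388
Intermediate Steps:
g(x) = 5 + x**2 + x*(2 + x**2 + 4*x) (g(x) = (x**2 + (x*6 + ((x**2 - 2*x) + 2))*x) + 5 = (x**2 + (6*x + (2 + x**2 - 2*x))*x) + 5 = (x**2 + (2 + x**2 + 4*x)*x) + 5 = (x**2 + x*(2 + x**2 + 4*x)) + 5 = 5 + x**2 + x*(2 + x**2 + 4*x))
P(9) - g(17) = 9 - (5 + 17**3 + 2*17 + 5*17**2) = 9 - (5 + 4913 + 34 + 5*289) = 9 - (5 + 4913 + 34 + 1445) = 9 - 1*6397 = 9 - 6397 = -6388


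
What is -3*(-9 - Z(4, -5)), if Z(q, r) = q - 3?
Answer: 30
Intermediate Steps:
Z(q, r) = -3 + q
-3*(-9 - Z(4, -5)) = -3*(-9 - (-3 + 4)) = -3*(-9 - 1*1) = -3*(-9 - 1) = -3*(-10) = 30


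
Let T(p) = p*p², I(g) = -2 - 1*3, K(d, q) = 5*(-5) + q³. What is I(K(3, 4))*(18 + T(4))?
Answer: -410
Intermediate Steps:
K(d, q) = -25 + q³
I(g) = -5 (I(g) = -2 - 3 = -5)
T(p) = p³
I(K(3, 4))*(18 + T(4)) = -5*(18 + 4³) = -5*(18 + 64) = -5*82 = -410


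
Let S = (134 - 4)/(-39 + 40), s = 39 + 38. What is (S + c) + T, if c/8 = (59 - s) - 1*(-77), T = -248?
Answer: 354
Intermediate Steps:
s = 77
S = 130 (S = 130/1 = 130*1 = 130)
c = 472 (c = 8*((59 - 1*77) - 1*(-77)) = 8*((59 - 77) + 77) = 8*(-18 + 77) = 8*59 = 472)
(S + c) + T = (130 + 472) - 248 = 602 - 248 = 354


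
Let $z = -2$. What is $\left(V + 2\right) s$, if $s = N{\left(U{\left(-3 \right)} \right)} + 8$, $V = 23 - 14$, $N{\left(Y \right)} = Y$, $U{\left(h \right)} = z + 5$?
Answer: $121$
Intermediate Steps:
$U{\left(h \right)} = 3$ ($U{\left(h \right)} = -2 + 5 = 3$)
$V = 9$
$s = 11$ ($s = 3 + 8 = 11$)
$\left(V + 2\right) s = \left(9 + 2\right) 11 = 11 \cdot 11 = 121$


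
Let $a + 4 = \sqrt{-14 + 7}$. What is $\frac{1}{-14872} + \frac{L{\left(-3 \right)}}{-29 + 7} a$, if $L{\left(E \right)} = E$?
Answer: $- \frac{8113}{14872} + \frac{3 i \sqrt{7}}{22} \approx -0.54552 + 0.36078 i$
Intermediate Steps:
$a = -4 + i \sqrt{7}$ ($a = -4 + \sqrt{-14 + 7} = -4 + \sqrt{-7} = -4 + i \sqrt{7} \approx -4.0 + 2.6458 i$)
$\frac{1}{-14872} + \frac{L{\left(-3 \right)}}{-29 + 7} a = \frac{1}{-14872} + - \frac{3}{-29 + 7} \left(-4 + i \sqrt{7}\right) = - \frac{1}{14872} + - \frac{3}{-22} \left(-4 + i \sqrt{7}\right) = - \frac{1}{14872} + \left(-3\right) \left(- \frac{1}{22}\right) \left(-4 + i \sqrt{7}\right) = - \frac{1}{14872} + \frac{3 \left(-4 + i \sqrt{7}\right)}{22} = - \frac{1}{14872} - \left(\frac{6}{11} - \frac{3 i \sqrt{7}}{22}\right) = - \frac{8113}{14872} + \frac{3 i \sqrt{7}}{22}$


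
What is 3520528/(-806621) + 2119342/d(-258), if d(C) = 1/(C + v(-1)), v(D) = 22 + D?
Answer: -405152869442062/806621 ≈ -5.0228e+8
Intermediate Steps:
d(C) = 1/(21 + C) (d(C) = 1/(C + (22 - 1)) = 1/(C + 21) = 1/(21 + C))
3520528/(-806621) + 2119342/d(-258) = 3520528/(-806621) + 2119342/(1/(21 - 258)) = 3520528*(-1/806621) + 2119342/(1/(-237)) = -3520528/806621 + 2119342/(-1/237) = -3520528/806621 + 2119342*(-237) = -3520528/806621 - 502284054 = -405152869442062/806621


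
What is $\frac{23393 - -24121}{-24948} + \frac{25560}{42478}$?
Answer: $- \frac{115052401}{88311762} \approx -1.3028$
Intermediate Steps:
$\frac{23393 - -24121}{-24948} + \frac{25560}{42478} = \left(23393 + 24121\right) \left(- \frac{1}{24948}\right) + 25560 \cdot \frac{1}{42478} = 47514 \left(- \frac{1}{24948}\right) + \frac{12780}{21239} = - \frac{7919}{4158} + \frac{12780}{21239} = - \frac{115052401}{88311762}$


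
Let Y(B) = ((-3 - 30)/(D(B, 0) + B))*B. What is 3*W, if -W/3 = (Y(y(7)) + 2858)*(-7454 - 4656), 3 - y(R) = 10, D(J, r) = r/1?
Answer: 307896750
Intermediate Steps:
D(J, r) = r (D(J, r) = r*1 = r)
y(R) = -7 (y(R) = 3 - 1*10 = 3 - 10 = -7)
Y(B) = -33 (Y(B) = ((-3 - 30)/(0 + B))*B = (-33/B)*B = -33)
W = 102632250 (W = -3*(-33 + 2858)*(-7454 - 4656) = -8475*(-12110) = -3*(-34210750) = 102632250)
3*W = 3*102632250 = 307896750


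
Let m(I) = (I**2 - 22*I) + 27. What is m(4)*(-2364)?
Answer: 106380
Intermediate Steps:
m(I) = 27 + I**2 - 22*I
m(4)*(-2364) = (27 + 4**2 - 22*4)*(-2364) = (27 + 16 - 88)*(-2364) = -45*(-2364) = 106380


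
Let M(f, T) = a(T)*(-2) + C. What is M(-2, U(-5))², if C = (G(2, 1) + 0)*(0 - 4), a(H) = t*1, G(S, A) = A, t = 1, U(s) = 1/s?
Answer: 36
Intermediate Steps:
U(s) = 1/s
a(H) = 1 (a(H) = 1*1 = 1)
C = -4 (C = (1 + 0)*(0 - 4) = 1*(-4) = -4)
M(f, T) = -6 (M(f, T) = 1*(-2) - 4 = -2 - 4 = -6)
M(-2, U(-5))² = (-6)² = 36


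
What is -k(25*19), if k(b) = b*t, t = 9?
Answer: -4275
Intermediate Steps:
k(b) = 9*b (k(b) = b*9 = 9*b)
-k(25*19) = -9*25*19 = -9*475 = -1*4275 = -4275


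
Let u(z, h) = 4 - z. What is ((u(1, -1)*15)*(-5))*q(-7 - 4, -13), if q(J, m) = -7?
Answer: 1575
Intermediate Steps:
((u(1, -1)*15)*(-5))*q(-7 - 4, -13) = (((4 - 1*1)*15)*(-5))*(-7) = (((4 - 1)*15)*(-5))*(-7) = ((3*15)*(-5))*(-7) = (45*(-5))*(-7) = -225*(-7) = 1575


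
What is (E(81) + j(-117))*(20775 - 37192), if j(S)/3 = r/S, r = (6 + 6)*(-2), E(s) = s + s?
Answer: -34705538/13 ≈ -2.6697e+6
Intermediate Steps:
E(s) = 2*s
r = -24 (r = 12*(-2) = -24)
j(S) = -72/S (j(S) = 3*(-24/S) = -72/S)
(E(81) + j(-117))*(20775 - 37192) = (2*81 - 72/(-117))*(20775 - 37192) = (162 - 72*(-1/117))*(-16417) = (162 + 8/13)*(-16417) = (2114/13)*(-16417) = -34705538/13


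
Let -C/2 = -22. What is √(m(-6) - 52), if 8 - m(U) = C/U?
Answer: I*√330/3 ≈ 6.0553*I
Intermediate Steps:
C = 44 (C = -2*(-22) = 44)
m(U) = 8 - 44/U
√(m(-6) - 52) = √((8 - 44/(-6)) - 52) = √((8 - 44*(-⅙)) - 52) = √((8 + 22/3) - 52) = √(46/3 - 52) = √(-110/3) = I*√330/3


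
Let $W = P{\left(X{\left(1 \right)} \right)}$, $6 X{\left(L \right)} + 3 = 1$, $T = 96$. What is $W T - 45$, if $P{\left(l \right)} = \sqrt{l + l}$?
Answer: $-45 + 32 i \sqrt{6} \approx -45.0 + 78.384 i$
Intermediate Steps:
$X{\left(L \right)} = - \frac{1}{3}$ ($X{\left(L \right)} = - \frac{1}{2} + \frac{1}{6} \cdot 1 = - \frac{1}{2} + \frac{1}{6} = - \frac{1}{3}$)
$P{\left(l \right)} = \sqrt{2} \sqrt{l}$ ($P{\left(l \right)} = \sqrt{2 l} = \sqrt{2} \sqrt{l}$)
$W = \frac{i \sqrt{6}}{3}$ ($W = \sqrt{2} \sqrt{- \frac{1}{3}} = \sqrt{2} \frac{i \sqrt{3}}{3} = \frac{i \sqrt{6}}{3} \approx 0.8165 i$)
$W T - 45 = \frac{i \sqrt{6}}{3} \cdot 96 - 45 = 32 i \sqrt{6} - 45 = -45 + 32 i \sqrt{6}$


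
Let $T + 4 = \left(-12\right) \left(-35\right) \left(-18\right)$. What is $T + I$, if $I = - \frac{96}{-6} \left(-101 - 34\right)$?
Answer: $-9724$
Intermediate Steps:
$I = -2160$ ($I = \left(-96\right) \left(- \frac{1}{6}\right) \left(-135\right) = 16 \left(-135\right) = -2160$)
$T = -7564$ ($T = -4 + \left(-12\right) \left(-35\right) \left(-18\right) = -4 + 420 \left(-18\right) = -4 - 7560 = -7564$)
$T + I = -7564 - 2160 = -9724$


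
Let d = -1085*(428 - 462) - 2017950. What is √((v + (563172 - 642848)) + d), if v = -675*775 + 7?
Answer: I*√2583854 ≈ 1607.4*I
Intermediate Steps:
v = -523118 (v = -523125 + 7 = -523118)
d = -1981060 (d = -1085*(-34) - 2017950 = 36890 - 2017950 = -1981060)
√((v + (563172 - 642848)) + d) = √((-523118 + (563172 - 642848)) - 1981060) = √((-523118 - 79676) - 1981060) = √(-602794 - 1981060) = √(-2583854) = I*√2583854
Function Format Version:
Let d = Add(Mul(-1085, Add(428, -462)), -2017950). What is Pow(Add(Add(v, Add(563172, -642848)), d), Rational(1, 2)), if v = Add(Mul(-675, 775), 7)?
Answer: Mul(I, Pow(2583854, Rational(1, 2))) ≈ Mul(1607.4, I)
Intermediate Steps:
v = -523118 (v = Add(-523125, 7) = -523118)
d = -1981060 (d = Add(Mul(-1085, -34), -2017950) = Add(36890, -2017950) = -1981060)
Pow(Add(Add(v, Add(563172, -642848)), d), Rational(1, 2)) = Pow(Add(Add(-523118, Add(563172, -642848)), -1981060), Rational(1, 2)) = Pow(Add(Add(-523118, -79676), -1981060), Rational(1, 2)) = Pow(Add(-602794, -1981060), Rational(1, 2)) = Pow(-2583854, Rational(1, 2)) = Mul(I, Pow(2583854, Rational(1, 2)))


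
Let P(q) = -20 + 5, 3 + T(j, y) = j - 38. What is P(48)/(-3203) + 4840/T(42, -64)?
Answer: 15502535/3203 ≈ 4840.0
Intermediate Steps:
T(j, y) = -41 + j (T(j, y) = -3 + (j - 38) = -3 + (-38 + j) = -41 + j)
P(q) = -15
P(48)/(-3203) + 4840/T(42, -64) = -15/(-3203) + 4840/(-41 + 42) = -15*(-1/3203) + 4840/1 = 15/3203 + 4840*1 = 15/3203 + 4840 = 15502535/3203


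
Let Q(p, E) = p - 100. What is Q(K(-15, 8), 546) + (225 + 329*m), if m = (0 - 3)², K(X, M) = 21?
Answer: 3107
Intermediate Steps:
Q(p, E) = -100 + p
m = 9 (m = (-3)² = 9)
Q(K(-15, 8), 546) + (225 + 329*m) = (-100 + 21) + (225 + 329*9) = -79 + (225 + 2961) = -79 + 3186 = 3107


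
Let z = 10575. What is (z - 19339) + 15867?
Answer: 7103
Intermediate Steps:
(z - 19339) + 15867 = (10575 - 19339) + 15867 = -8764 + 15867 = 7103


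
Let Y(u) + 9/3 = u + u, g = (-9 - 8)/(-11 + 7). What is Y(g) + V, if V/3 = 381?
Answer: 2297/2 ≈ 1148.5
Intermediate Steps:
V = 1143 (V = 3*381 = 1143)
g = 17/4 (g = -17/(-4) = -17*(-¼) = 17/4 ≈ 4.2500)
Y(u) = -3 + 2*u (Y(u) = -3 + (u + u) = -3 + 2*u)
Y(g) + V = (-3 + 2*(17/4)) + 1143 = (-3 + 17/2) + 1143 = 11/2 + 1143 = 2297/2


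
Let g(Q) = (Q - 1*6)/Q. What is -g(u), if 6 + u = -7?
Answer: -19/13 ≈ -1.4615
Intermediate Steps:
u = -13 (u = -6 - 7 = -13)
g(Q) = (-6 + Q)/Q (g(Q) = (Q - 6)/Q = (-6 + Q)/Q)
-g(u) = -(-6 - 13)/(-13) = -(-1)*(-19)/13 = -1*19/13 = -19/13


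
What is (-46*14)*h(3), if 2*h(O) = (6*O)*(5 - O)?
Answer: -11592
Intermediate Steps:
h(O) = 3*O*(5 - O) (h(O) = ((6*O)*(5 - O))/2 = (6*O*(5 - O))/2 = 3*O*(5 - O))
(-46*14)*h(3) = (-46*14)*(3*3*(5 - 1*3)) = -1932*3*(5 - 3) = -1932*3*2 = -644*18 = -11592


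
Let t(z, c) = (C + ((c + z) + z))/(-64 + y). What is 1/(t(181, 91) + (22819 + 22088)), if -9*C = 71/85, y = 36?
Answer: 10710/480780733 ≈ 2.2276e-5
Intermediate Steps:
C = -71/765 (C = -71/(9*85) = -⅑*71/85 = -71/765 ≈ -0.092810)
t(z, c) = 71/21420 - z/14 - c/28 (t(z, c) = (-71/765 + ((c + z) + z))/(-64 + 36) = (-71/765 + (c + 2*z))/(-28) = (-71/765 + c + 2*z)*(-1/28) = 71/21420 - z/14 - c/28)
1/(t(181, 91) + (22819 + 22088)) = 1/((71/21420 - 1/14*181 - 1/28*91) + (22819 + 22088)) = 1/((71/21420 - 181/14 - 13/4) + 44907) = 1/(-173237/10710 + 44907) = 1/(480780733/10710) = 10710/480780733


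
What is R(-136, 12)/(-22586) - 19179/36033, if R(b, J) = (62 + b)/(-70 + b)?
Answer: -14872851101/27941885938 ≈ -0.53228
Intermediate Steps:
R(b, J) = (62 + b)/(-70 + b)
R(-136, 12)/(-22586) - 19179/36033 = ((62 - 136)/(-70 - 136))/(-22586) - 19179/36033 = (-74/(-206))*(-1/22586) - 19179*1/36033 = -1/206*(-74)*(-1/22586) - 6393/12011 = (37/103)*(-1/22586) - 6393/12011 = -37/2326358 - 6393/12011 = -14872851101/27941885938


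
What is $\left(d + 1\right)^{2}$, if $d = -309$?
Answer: $94864$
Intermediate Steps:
$\left(d + 1\right)^{2} = \left(-309 + 1\right)^{2} = \left(-308\right)^{2} = 94864$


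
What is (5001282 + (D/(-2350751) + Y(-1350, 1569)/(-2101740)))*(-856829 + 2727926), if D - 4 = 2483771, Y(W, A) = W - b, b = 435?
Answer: 3082278764128783998616557/329377827116 ≈ 9.3579e+12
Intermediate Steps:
Y(W, A) = -435 + W (Y(W, A) = W - 1*435 = W - 435 = -435 + W)
D = 2483775 (D = 4 + 2483771 = 2483775)
(5001282 + (D/(-2350751) + Y(-1350, 1569)/(-2101740)))*(-856829 + 2727926) = (5001282 + (2483775/(-2350751) + (-435 - 1350)/(-2101740)))*(-856829 + 2727926) = (5001282 + (2483775*(-1/2350751) - 1785*(-1/2101740)))*1871097 = (5001282 + (-2483775/2350751 + 119/140116))*1871097 = (5001282 - 347736878531/329377827116)*1871097 = (1647311050217484181/329377827116)*1871097 = 3082278764128783998616557/329377827116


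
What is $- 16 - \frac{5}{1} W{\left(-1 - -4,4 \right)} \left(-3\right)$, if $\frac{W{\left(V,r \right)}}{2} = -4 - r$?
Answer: $3840$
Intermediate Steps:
$W{\left(V,r \right)} = -8 - 2 r$ ($W{\left(V,r \right)} = 2 \left(-4 - r\right) = -8 - 2 r$)
$- 16 - \frac{5}{1} W{\left(-1 - -4,4 \right)} \left(-3\right) = - 16 - \frac{5}{1} \left(-8 - 8\right) \left(-3\right) = - 16 \left(-5\right) 1 \left(-8 - 8\right) \left(-3\right) = - 16 \left(-5\right) \left(-16\right) \left(-3\right) = - 16 \cdot 80 \left(-3\right) = \left(-16\right) \left(-240\right) = 3840$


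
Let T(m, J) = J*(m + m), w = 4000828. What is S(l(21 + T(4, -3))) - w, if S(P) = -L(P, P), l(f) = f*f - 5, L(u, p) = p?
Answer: -4000832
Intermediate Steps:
T(m, J) = 2*J*m (T(m, J) = J*(2*m) = 2*J*m)
l(f) = -5 + f**2 (l(f) = f**2 - 5 = -5 + f**2)
S(P) = -P
S(l(21 + T(4, -3))) - w = -(-5 + (21 + 2*(-3)*4)**2) - 1*4000828 = -(-5 + (21 - 24)**2) - 4000828 = -(-5 + (-3)**2) - 4000828 = -(-5 + 9) - 4000828 = -1*4 - 4000828 = -4 - 4000828 = -4000832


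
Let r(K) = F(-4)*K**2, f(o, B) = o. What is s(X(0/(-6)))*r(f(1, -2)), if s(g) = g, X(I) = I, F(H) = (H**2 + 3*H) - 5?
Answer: 0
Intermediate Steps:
F(H) = -5 + H**2 + 3*H
r(K) = -K**2 (r(K) = (-5 + (-4)**2 + 3*(-4))*K**2 = (-5 + 16 - 12)*K**2 = -K**2)
s(X(0/(-6)))*r(f(1, -2)) = (0/(-6))*(-1*1**2) = (0*(-1/6))*(-1*1) = 0*(-1) = 0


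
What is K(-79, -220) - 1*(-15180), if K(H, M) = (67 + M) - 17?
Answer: 15010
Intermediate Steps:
K(H, M) = 50 + M
K(-79, -220) - 1*(-15180) = (50 - 220) - 1*(-15180) = -170 + 15180 = 15010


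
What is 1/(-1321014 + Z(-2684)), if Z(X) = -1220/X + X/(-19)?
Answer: -209/276062307 ≈ -7.5708e-7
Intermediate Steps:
Z(X) = -1220/X - X/19 (Z(X) = -1220/X + X*(-1/19) = -1220/X - X/19)
1/(-1321014 + Z(-2684)) = 1/(-1321014 + (-1220/(-2684) - 1/19*(-2684))) = 1/(-1321014 + (-1220*(-1/2684) + 2684/19)) = 1/(-1321014 + (5/11 + 2684/19)) = 1/(-1321014 + 29619/209) = 1/(-276062307/209) = -209/276062307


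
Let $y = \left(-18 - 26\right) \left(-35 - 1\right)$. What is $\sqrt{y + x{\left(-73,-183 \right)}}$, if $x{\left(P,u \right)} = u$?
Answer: $\sqrt{1401} \approx 37.43$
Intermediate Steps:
$y = 1584$ ($y = \left(-18 - 26\right) \left(-36\right) = \left(-44\right) \left(-36\right) = 1584$)
$\sqrt{y + x{\left(-73,-183 \right)}} = \sqrt{1584 - 183} = \sqrt{1401}$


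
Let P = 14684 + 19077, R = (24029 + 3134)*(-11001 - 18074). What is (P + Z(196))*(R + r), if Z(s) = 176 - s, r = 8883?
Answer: -26647134994422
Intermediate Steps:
R = -789764225 (R = 27163*(-29075) = -789764225)
P = 33761
(P + Z(196))*(R + r) = (33761 + (176 - 1*196))*(-789764225 + 8883) = (33761 + (176 - 196))*(-789755342) = (33761 - 20)*(-789755342) = 33741*(-789755342) = -26647134994422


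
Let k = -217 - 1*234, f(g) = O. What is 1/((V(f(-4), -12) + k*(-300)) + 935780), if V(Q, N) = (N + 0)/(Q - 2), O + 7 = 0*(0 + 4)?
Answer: 3/3213244 ≈ 9.3364e-7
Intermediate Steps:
O = -7 (O = -7 + 0*(0 + 4) = -7 + 0*4 = -7 + 0 = -7)
f(g) = -7
k = -451 (k = -217 - 234 = -451)
V(Q, N) = N/(-2 + Q)
1/((V(f(-4), -12) + k*(-300)) + 935780) = 1/((-12/(-2 - 7) - 451*(-300)) + 935780) = 1/((-12/(-9) + 135300) + 935780) = 1/((-12*(-⅑) + 135300) + 935780) = 1/((4/3 + 135300) + 935780) = 1/(405904/3 + 935780) = 1/(3213244/3) = 3/3213244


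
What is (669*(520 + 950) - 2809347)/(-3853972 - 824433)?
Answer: 1825917/4678405 ≈ 0.39029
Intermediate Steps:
(669*(520 + 950) - 2809347)/(-3853972 - 824433) = (669*1470 - 2809347)/(-4678405) = (983430 - 2809347)*(-1/4678405) = -1825917*(-1/4678405) = 1825917/4678405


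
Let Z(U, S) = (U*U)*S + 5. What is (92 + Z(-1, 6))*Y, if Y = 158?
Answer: 16274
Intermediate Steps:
Z(U, S) = 5 + S*U² (Z(U, S) = U²*S + 5 = S*U² + 5 = 5 + S*U²)
(92 + Z(-1, 6))*Y = (92 + (5 + 6*(-1)²))*158 = (92 + (5 + 6*1))*158 = (92 + (5 + 6))*158 = (92 + 11)*158 = 103*158 = 16274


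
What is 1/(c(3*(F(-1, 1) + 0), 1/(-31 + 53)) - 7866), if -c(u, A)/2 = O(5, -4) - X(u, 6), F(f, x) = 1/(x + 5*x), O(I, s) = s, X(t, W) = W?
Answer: -1/7846 ≈ -0.00012745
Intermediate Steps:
F(f, x) = 1/(6*x)
c(u, A) = 20 (c(u, A) = -2*(-4 - 1*6) = -2*(-4 - 6) = -2*(-10) = 20)
1/(c(3*(F(-1, 1) + 0), 1/(-31 + 53)) - 7866) = 1/(20 - 7866) = 1/(-7846) = -1/7846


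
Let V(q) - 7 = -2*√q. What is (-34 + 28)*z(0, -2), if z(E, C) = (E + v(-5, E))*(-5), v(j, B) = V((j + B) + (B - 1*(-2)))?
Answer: 210 - 60*I*√3 ≈ 210.0 - 103.92*I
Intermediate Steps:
V(q) = 7 - 2*√q
v(j, B) = 7 - 2*√(2 + j + 2*B) (v(j, B) = 7 - 2*√((j + B) + (B - 1*(-2))) = 7 - 2*√((B + j) + (B + 2)) = 7 - 2*√((B + j) + (2 + B)) = 7 - 2*√(2 + j + 2*B))
z(E, C) = -35 - 5*E + 10*√(-3 + 2*E) (z(E, C) = (E + (7 - 2*√(2 - 5 + 2*E)))*(-5) = (E + (7 - 2*√(-3 + 2*E)))*(-5) = (7 + E - 2*√(-3 + 2*E))*(-5) = -35 - 5*E + 10*√(-3 + 2*E))
(-34 + 28)*z(0, -2) = (-34 + 28)*(-35 - 5*0 + 10*√(-3 + 2*0)) = -6*(-35 + 0 + 10*√(-3 + 0)) = -6*(-35 + 0 + 10*√(-3)) = -6*(-35 + 0 + 10*(I*√3)) = -6*(-35 + 0 + 10*I*√3) = -6*(-35 + 10*I*√3) = 210 - 60*I*√3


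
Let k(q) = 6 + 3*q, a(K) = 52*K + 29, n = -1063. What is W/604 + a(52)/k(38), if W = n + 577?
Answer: 132701/6040 ≈ 21.970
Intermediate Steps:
a(K) = 29 + 52*K
W = -486 (W = -1063 + 577 = -486)
W/604 + a(52)/k(38) = -486/604 + (29 + 52*52)/(6 + 3*38) = -486*1/604 + (29 + 2704)/(6 + 114) = -243/302 + 2733/120 = -243/302 + 2733*(1/120) = -243/302 + 911/40 = 132701/6040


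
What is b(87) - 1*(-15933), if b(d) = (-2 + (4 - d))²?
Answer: 23158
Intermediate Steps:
b(d) = (2 - d)²
b(87) - 1*(-15933) = (-2 + 87)² - 1*(-15933) = 85² + 15933 = 7225 + 15933 = 23158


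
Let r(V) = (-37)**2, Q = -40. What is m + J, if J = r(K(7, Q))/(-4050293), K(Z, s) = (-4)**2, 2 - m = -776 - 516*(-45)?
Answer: -90896676875/4050293 ≈ -22442.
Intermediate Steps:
m = -22442 (m = 2 - (-776 - 516*(-45)) = 2 - (-776 + 23220) = 2 - 1*22444 = 2 - 22444 = -22442)
K(Z, s) = 16
r(V) = 1369
J = -1369/4050293 (J = 1369/(-4050293) = 1369*(-1/4050293) = -1369/4050293 ≈ -0.00033800)
m + J = -22442 - 1369/4050293 = -90896676875/4050293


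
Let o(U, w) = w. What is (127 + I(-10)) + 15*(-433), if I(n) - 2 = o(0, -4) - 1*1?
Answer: -6371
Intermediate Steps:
I(n) = -3 (I(n) = 2 + (-4 - 1*1) = 2 + (-4 - 1) = 2 - 5 = -3)
(127 + I(-10)) + 15*(-433) = (127 - 3) + 15*(-433) = 124 - 6495 = -6371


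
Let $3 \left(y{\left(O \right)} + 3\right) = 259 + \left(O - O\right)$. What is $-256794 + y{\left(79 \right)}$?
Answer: $- \frac{770132}{3} \approx -2.5671 \cdot 10^{5}$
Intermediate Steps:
$y{\left(O \right)} = \frac{250}{3}$ ($y{\left(O \right)} = -3 + \frac{259 + \left(O - O\right)}{3} = -3 + \frac{259 + 0}{3} = -3 + \frac{1}{3} \cdot 259 = -3 + \frac{259}{3} = \frac{250}{3}$)
$-256794 + y{\left(79 \right)} = -256794 + \frac{250}{3} = - \frac{770132}{3}$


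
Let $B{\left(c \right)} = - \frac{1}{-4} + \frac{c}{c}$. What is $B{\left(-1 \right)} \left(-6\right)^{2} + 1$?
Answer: $46$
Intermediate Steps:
$B{\left(c \right)} = \frac{5}{4}$ ($B{\left(c \right)} = \left(-1\right) \left(- \frac{1}{4}\right) + 1 = \frac{1}{4} + 1 = \frac{5}{4}$)
$B{\left(-1 \right)} \left(-6\right)^{2} + 1 = \frac{5 \left(-6\right)^{2}}{4} + 1 = \frac{5}{4} \cdot 36 + 1 = 45 + 1 = 46$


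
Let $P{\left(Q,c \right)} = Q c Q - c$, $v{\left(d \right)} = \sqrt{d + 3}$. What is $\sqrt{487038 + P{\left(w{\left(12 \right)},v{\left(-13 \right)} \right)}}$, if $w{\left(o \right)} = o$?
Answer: $\sqrt{487038 + 143 i \sqrt{10}} \approx 697.88 + 0.324 i$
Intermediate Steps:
$v{\left(d \right)} = \sqrt{3 + d}$
$P{\left(Q,c \right)} = - c + c Q^{2}$ ($P{\left(Q,c \right)} = c Q^{2} - c = - c + c Q^{2}$)
$\sqrt{487038 + P{\left(w{\left(12 \right)},v{\left(-13 \right)} \right)}} = \sqrt{487038 + \sqrt{3 - 13} \left(-1 + 12^{2}\right)} = \sqrt{487038 + \sqrt{-10} \left(-1 + 144\right)} = \sqrt{487038 + i \sqrt{10} \cdot 143} = \sqrt{487038 + 143 i \sqrt{10}}$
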